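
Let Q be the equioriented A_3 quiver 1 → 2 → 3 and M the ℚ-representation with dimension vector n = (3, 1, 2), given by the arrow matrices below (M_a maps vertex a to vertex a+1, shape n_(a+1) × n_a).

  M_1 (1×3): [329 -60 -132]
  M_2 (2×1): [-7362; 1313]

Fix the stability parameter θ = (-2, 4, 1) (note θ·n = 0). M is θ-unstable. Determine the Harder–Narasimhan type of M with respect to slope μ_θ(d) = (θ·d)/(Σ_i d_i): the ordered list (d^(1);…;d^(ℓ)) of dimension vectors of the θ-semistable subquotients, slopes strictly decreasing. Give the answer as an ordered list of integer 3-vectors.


Via rank(M_{q-1}∘⋯∘M_p): M ≅ I[1,1]^2, I[1,3], I[3,3].
μ_θ-semistable layers: μ^(1)=5/2; μ^(2)=1; μ^(3)=-2

((0, 1, 1); (0, 0, 1); (3, 0, 0))


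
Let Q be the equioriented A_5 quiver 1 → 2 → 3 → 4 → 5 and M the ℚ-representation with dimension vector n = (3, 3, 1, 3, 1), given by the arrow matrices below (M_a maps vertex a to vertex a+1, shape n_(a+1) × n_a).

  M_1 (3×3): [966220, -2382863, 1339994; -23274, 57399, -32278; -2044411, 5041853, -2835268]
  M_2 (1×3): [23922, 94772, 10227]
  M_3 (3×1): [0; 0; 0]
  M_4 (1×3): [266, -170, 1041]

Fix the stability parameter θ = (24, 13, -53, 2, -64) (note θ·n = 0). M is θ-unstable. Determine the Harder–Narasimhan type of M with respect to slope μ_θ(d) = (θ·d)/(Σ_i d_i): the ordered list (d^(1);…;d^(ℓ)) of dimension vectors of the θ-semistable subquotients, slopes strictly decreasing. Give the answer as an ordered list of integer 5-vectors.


Barcode: M ≅ I[1,1], I[1,2], I[1,3], I[2,2], I[4,4]^2, I[4,5]. HN layers by μ_θ (6 steps, strictly decreasing):
  μ^(1)=24; μ^(2)=37/2; μ^(3)=13; μ^(4)=2; μ^(5)=-16/3; μ^(6)=-31

((1, 0, 0, 0, 0); (1, 1, 0, 0, 0); (0, 1, 0, 0, 0); (0, 0, 0, 2, 0); (1, 1, 1, 0, 0); (0, 0, 0, 1, 1))


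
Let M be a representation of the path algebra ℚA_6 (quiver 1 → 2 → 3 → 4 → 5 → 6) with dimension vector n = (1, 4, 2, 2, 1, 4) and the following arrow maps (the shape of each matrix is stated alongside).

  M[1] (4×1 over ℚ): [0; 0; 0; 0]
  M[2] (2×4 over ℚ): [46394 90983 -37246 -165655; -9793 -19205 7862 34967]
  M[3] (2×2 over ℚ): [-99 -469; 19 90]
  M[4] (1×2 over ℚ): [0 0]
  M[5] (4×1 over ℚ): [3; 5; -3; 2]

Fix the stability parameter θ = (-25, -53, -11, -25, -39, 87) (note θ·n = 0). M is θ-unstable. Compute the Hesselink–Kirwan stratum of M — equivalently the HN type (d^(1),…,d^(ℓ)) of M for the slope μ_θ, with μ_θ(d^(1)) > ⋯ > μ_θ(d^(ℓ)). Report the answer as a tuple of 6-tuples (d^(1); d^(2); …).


Interval decomposition of M: I[1,1], I[2,2]^2, I[2,4]^2, I[5,6], I[6,6]^3.
HN type (ℓ=5): μ^(1)=87; μ^(2)=-18; μ^(3)=-25; μ^(4)=-39; μ^(5)=-53

((0, 0, 0, 0, 0, 4); (0, 0, 2, 2, 0, 0); (1, 0, 0, 0, 0, 0); (0, 0, 0, 0, 1, 0); (0, 4, 0, 0, 0, 0))


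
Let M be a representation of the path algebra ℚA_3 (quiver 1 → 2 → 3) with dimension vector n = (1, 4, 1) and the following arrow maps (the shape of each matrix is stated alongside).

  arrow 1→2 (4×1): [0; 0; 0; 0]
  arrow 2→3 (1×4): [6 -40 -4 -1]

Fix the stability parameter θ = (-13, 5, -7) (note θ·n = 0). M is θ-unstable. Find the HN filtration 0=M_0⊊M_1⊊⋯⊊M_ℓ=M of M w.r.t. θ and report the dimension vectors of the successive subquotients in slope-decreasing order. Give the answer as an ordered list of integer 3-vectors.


Via rank(M_{q-1}∘⋯∘M_p): M ≅ I[1,1], I[2,2]^3, I[2,3].
μ_θ-semistable layers: μ^(1)=5; μ^(2)=-1; μ^(3)=-13

((0, 3, 0); (0, 1, 1); (1, 0, 0))


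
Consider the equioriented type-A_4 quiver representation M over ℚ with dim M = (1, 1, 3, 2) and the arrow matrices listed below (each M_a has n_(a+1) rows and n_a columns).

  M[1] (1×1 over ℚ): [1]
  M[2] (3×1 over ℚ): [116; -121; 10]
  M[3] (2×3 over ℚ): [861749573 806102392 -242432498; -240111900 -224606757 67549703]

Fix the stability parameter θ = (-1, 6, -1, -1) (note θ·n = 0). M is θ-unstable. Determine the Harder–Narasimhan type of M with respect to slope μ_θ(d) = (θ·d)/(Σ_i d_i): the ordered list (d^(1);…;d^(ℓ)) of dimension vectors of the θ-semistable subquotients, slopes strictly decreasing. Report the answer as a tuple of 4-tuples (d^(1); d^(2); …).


Interval decomposition of M: I[1,4], I[3,3], I[3,4].
HN type (ℓ=2): μ^(1)=4/3; μ^(2)=-1

((0, 1, 1, 1); (1, 0, 2, 1))


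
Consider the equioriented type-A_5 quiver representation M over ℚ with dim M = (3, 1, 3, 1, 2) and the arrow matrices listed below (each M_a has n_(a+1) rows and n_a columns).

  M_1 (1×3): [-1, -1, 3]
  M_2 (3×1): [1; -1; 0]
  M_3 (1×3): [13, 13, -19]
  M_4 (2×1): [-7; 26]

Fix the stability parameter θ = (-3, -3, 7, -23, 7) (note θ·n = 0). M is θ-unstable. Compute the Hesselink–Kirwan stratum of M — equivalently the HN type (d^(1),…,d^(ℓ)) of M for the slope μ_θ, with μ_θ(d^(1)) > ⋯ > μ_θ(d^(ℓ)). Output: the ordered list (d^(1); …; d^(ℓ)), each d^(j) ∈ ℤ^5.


Barcode: M ≅ I[1,1]^2, I[1,3], I[3,3], I[3,5], I[5,5]. HN layers by μ_θ (3 steps, strictly decreasing):
  μ^(1)=7; μ^(2)=-3; μ^(3)=-8

((0, 0, 2, 0, 2); (3, 1, 0, 0, 0); (0, 0, 1, 1, 0))


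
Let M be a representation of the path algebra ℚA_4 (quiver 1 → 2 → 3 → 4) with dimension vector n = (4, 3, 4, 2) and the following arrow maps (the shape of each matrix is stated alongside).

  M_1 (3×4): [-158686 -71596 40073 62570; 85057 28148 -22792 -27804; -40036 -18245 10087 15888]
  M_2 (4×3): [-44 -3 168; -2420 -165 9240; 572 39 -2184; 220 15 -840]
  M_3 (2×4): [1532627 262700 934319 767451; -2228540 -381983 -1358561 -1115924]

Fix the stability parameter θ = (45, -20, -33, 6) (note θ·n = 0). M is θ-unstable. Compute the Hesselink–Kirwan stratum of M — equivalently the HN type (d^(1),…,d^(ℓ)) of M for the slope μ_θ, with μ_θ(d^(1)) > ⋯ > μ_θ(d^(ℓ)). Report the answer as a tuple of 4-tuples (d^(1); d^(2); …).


Via rank(M_{q-1}∘⋯∘M_p): M ≅ I[1,1], I[1,2]^2, I[1,4], I[3,3]^2, I[3,4].
μ_θ-semistable layers: μ^(1)=45; μ^(2)=25/2; μ^(3)=6; μ^(4)=-8/3; μ^(5)=-33

((1, 0, 0, 0); (2, 2, 0, 0); (0, 0, 0, 2); (1, 1, 1, 0); (0, 0, 3, 0))


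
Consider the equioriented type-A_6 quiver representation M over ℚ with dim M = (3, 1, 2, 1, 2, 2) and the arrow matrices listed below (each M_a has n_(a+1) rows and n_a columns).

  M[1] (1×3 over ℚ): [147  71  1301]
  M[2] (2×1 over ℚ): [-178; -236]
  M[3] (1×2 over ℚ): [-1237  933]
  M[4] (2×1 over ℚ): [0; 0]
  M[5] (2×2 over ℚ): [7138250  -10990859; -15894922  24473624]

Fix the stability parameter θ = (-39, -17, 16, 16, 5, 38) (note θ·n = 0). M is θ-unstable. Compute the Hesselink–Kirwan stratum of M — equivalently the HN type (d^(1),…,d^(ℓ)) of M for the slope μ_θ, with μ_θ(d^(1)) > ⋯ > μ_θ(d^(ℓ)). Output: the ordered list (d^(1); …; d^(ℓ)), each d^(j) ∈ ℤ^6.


Via rank(M_{q-1}∘⋯∘M_p): M ≅ I[1,1]^2, I[1,4], I[3,3], I[5,6]^2.
μ_θ-semistable layers: μ^(1)=38; μ^(2)=16; μ^(3)=5; μ^(4)=-17; μ^(5)=-39

((0, 0, 0, 0, 0, 2); (0, 0, 2, 1, 0, 0); (0, 0, 0, 0, 2, 0); (0, 1, 0, 0, 0, 0); (3, 0, 0, 0, 0, 0))


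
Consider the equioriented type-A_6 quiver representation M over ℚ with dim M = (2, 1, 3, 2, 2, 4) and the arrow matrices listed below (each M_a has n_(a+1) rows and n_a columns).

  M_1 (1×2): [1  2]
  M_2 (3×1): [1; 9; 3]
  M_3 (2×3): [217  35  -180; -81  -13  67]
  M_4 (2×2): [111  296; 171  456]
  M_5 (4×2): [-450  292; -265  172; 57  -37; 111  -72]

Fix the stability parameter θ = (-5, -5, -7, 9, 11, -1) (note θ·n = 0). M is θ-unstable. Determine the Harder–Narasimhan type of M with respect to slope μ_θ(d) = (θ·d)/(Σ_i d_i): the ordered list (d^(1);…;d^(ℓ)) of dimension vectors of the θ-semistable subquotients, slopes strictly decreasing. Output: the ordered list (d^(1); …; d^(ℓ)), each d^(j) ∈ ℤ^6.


Via rank(M_{q-1}∘⋯∘M_p): M ≅ I[1,1], I[1,4], I[3,3], I[3,6], I[5,6], I[6,6]^2.
μ_θ-semistable layers: μ^(1)=9; μ^(2)=19/3; μ^(3)=5; μ^(4)=-1; μ^(5)=-5; μ^(6)=-17/3; μ^(7)=-7

((0, 0, 0, 1, 0, 0); (0, 0, 0, 1, 1, 1); (0, 0, 0, 0, 1, 1); (0, 0, 0, 0, 0, 2); (1, 0, 0, 0, 0, 0); (1, 1, 1, 0, 0, 0); (0, 0, 2, 0, 0, 0))


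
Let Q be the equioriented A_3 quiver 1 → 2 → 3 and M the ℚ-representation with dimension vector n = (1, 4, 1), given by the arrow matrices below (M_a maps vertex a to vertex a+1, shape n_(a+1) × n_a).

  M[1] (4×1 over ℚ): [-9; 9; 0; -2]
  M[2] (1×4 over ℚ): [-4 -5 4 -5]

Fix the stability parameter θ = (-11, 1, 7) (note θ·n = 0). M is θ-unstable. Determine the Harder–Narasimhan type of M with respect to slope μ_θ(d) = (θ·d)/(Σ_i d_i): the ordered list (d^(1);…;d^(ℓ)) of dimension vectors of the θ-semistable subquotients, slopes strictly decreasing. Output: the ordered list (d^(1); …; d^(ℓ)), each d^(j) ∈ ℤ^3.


Barcode: M ≅ I[1,3], I[2,2]^3. HN layers by μ_θ (3 steps, strictly decreasing):
  μ^(1)=7; μ^(2)=1; μ^(3)=-11

((0, 0, 1); (0, 4, 0); (1, 0, 0))


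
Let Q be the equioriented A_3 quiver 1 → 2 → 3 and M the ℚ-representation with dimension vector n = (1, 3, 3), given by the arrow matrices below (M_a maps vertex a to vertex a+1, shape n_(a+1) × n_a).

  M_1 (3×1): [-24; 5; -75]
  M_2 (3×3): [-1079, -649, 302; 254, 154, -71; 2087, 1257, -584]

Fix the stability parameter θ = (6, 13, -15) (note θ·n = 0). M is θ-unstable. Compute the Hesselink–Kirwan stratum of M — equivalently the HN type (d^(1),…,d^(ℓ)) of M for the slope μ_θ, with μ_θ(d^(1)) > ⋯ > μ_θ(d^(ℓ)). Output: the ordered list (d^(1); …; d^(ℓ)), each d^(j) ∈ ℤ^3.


Via rank(M_{q-1}∘⋯∘M_p): M ≅ I[1,3], I[2,2], I[2,3], I[3,3].
μ_θ-semistable layers: μ^(1)=13; μ^(2)=4/3; μ^(3)=-1; μ^(4)=-15

((0, 1, 0); (1, 1, 1); (0, 1, 1); (0, 0, 1))


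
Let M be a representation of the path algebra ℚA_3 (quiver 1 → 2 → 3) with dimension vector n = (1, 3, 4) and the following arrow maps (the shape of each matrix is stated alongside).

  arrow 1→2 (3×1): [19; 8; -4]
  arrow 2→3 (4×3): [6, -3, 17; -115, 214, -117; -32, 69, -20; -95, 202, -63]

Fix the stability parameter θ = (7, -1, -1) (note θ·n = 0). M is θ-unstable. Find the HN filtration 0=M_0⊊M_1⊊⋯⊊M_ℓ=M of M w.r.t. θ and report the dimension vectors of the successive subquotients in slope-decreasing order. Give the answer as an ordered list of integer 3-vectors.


Via rank(M_{q-1}∘⋯∘M_p): M ≅ I[1,3], I[2,3]^2, I[3,3].
μ_θ-semistable layers: μ^(1)=5/3; μ^(2)=-1

((1, 1, 1); (0, 2, 3))


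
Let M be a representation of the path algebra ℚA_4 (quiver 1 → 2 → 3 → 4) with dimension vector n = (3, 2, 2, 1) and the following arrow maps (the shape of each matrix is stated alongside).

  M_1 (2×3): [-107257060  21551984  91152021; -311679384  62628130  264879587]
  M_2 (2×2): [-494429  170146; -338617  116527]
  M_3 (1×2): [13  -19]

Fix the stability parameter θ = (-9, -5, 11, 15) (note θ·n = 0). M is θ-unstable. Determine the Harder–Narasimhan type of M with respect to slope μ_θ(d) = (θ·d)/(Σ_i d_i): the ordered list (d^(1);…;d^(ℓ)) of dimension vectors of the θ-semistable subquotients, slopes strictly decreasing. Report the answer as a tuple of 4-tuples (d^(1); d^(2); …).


Via rank(M_{q-1}∘⋯∘M_p): M ≅ I[1,1], I[1,3], I[1,4].
μ_θ-semistable layers: μ^(1)=15; μ^(2)=11; μ^(3)=-5; μ^(4)=-9

((0, 0, 0, 1); (0, 0, 2, 0); (0, 2, 0, 0); (3, 0, 0, 0))


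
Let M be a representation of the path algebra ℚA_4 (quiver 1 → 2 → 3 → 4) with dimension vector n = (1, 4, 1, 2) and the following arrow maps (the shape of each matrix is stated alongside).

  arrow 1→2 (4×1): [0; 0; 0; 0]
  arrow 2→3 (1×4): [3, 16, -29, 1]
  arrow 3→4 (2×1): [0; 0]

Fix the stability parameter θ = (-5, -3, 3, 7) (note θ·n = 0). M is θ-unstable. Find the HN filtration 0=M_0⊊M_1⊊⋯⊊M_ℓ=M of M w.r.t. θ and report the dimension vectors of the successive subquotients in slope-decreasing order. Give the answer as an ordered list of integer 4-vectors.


Interval decomposition of M: I[1,1], I[2,2]^3, I[2,3], I[4,4]^2.
HN type (ℓ=4): μ^(1)=7; μ^(2)=3; μ^(3)=-3; μ^(4)=-5

((0, 0, 0, 2); (0, 0, 1, 0); (0, 4, 0, 0); (1, 0, 0, 0))


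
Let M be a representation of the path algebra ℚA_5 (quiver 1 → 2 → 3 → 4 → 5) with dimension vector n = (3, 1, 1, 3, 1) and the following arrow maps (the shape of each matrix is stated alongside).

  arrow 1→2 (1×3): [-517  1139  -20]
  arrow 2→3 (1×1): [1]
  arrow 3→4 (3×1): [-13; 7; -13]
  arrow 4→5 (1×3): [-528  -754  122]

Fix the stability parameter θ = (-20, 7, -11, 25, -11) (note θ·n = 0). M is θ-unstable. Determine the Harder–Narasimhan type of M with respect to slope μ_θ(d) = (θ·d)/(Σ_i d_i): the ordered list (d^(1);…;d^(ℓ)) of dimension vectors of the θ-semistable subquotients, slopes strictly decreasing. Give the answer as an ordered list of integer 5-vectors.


Barcode: M ≅ I[1,1]^2, I[1,4], I[4,4], I[4,5]. HN layers by μ_θ (4 steps, strictly decreasing):
  μ^(1)=25; μ^(2)=7; μ^(3)=-2; μ^(4)=-20

((0, 0, 0, 2, 0); (0, 0, 0, 1, 1); (0, 1, 1, 0, 0); (3, 0, 0, 0, 0))


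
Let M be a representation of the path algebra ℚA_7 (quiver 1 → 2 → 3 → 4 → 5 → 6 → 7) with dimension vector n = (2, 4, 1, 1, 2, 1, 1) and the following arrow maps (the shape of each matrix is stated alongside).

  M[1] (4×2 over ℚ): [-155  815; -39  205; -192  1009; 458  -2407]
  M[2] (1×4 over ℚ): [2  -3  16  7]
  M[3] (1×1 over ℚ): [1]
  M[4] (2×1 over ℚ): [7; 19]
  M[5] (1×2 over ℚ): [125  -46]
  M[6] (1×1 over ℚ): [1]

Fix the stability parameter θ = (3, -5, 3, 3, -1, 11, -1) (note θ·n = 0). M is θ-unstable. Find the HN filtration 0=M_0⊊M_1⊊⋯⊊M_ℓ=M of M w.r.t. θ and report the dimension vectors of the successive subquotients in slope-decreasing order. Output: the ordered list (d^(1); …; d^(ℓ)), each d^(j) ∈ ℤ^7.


Barcode: M ≅ I[1,2], I[1,7], I[2,2]^2, I[5,5]. HN layers by μ_θ (4 steps, strictly decreasing):
  μ^(1)=5; μ^(2)=5/3; μ^(3)=-1; μ^(4)=-5

((0, 0, 0, 0, 0, 1, 1); (0, 0, 1, 1, 1, 0, 0); (2, 2, 0, 0, 1, 0, 0); (0, 2, 0, 0, 0, 0, 0))


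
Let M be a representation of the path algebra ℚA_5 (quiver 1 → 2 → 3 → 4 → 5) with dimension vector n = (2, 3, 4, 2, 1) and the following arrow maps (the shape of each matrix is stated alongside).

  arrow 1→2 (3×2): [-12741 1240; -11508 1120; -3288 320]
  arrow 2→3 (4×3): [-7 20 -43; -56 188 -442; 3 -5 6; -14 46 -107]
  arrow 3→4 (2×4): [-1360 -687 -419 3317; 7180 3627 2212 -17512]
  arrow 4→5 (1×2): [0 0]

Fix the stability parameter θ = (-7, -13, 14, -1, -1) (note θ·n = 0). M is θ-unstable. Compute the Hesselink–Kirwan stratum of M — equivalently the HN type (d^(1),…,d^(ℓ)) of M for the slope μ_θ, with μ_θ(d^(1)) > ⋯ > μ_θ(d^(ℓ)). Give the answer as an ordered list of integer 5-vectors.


Barcode: M ≅ I[1,1], I[1,4], I[2,3], I[2,4], I[3,3], I[5,5]. HN layers by μ_θ (6 steps, strictly decreasing):
  μ^(1)=14; μ^(2)=13/2; μ^(3)=-1; μ^(4)=-7; μ^(5)=-10; μ^(6)=-13

((0, 0, 2, 0, 0); (0, 0, 2, 2, 0); (0, 0, 0, 0, 1); (1, 0, 0, 0, 0); (1, 1, 0, 0, 0); (0, 2, 0, 0, 0))


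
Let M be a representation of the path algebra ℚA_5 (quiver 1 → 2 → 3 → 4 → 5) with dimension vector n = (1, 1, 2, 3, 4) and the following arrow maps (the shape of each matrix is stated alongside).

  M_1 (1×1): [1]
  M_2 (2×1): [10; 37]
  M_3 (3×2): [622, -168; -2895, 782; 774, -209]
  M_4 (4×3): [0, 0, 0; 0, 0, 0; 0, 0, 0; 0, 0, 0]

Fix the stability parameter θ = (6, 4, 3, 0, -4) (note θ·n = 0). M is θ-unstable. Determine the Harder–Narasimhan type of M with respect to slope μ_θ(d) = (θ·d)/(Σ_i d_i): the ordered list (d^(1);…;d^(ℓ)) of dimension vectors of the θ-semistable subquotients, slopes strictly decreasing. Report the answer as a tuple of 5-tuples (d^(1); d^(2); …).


Interval decomposition of M: I[1,4], I[3,4], I[4,4], I[5,5]^4.
HN type (ℓ=4): μ^(1)=13/4; μ^(2)=3/2; μ^(3)=0; μ^(4)=-4

((1, 1, 1, 1, 0); (0, 0, 1, 1, 0); (0, 0, 0, 1, 0); (0, 0, 0, 0, 4))


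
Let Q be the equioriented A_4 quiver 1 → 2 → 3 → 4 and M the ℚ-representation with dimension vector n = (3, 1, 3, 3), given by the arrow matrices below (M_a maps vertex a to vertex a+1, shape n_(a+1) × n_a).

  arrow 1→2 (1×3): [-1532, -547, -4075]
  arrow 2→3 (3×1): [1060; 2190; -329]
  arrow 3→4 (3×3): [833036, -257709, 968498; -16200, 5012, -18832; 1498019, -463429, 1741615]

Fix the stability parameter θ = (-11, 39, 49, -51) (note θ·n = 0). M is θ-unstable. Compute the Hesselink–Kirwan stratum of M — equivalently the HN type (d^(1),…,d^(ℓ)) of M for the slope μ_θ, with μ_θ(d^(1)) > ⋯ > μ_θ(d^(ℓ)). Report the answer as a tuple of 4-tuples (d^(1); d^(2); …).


Barcode: M ≅ I[1,1]^2, I[1,4], I[3,3], I[3,4], I[4,4]. HN layers by μ_θ (5 steps, strictly decreasing):
  μ^(1)=49; μ^(2)=37/3; μ^(3)=-1; μ^(4)=-11; μ^(5)=-51

((0, 0, 1, 0); (0, 1, 1, 1); (0, 0, 1, 1); (3, 0, 0, 0); (0, 0, 0, 1))


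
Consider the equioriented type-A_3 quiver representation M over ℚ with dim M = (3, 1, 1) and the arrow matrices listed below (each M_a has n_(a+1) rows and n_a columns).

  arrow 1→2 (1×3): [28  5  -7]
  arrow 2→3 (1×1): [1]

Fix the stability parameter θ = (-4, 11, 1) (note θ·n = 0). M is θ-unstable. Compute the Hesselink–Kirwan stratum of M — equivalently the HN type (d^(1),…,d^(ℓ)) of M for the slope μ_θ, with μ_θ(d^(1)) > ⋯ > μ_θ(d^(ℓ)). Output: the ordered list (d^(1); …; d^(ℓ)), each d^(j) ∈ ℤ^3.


Interval decomposition of M: I[1,1]^2, I[1,3].
HN type (ℓ=2): μ^(1)=6; μ^(2)=-4

((0, 1, 1); (3, 0, 0))


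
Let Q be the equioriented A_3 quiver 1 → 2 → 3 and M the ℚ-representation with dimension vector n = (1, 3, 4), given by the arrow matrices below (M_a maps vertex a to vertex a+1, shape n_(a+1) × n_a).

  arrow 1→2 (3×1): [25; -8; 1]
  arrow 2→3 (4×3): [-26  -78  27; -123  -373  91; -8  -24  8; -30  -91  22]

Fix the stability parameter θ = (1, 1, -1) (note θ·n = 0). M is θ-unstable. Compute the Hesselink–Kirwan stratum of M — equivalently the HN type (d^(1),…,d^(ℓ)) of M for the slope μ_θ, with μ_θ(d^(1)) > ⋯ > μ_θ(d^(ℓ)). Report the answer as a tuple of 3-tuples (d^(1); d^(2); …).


Interval decomposition of M: I[1,3], I[2,3]^2, I[3,3].
HN type (ℓ=3): μ^(1)=1/3; μ^(2)=0; μ^(3)=-1

((1, 1, 1); (0, 2, 2); (0, 0, 1))


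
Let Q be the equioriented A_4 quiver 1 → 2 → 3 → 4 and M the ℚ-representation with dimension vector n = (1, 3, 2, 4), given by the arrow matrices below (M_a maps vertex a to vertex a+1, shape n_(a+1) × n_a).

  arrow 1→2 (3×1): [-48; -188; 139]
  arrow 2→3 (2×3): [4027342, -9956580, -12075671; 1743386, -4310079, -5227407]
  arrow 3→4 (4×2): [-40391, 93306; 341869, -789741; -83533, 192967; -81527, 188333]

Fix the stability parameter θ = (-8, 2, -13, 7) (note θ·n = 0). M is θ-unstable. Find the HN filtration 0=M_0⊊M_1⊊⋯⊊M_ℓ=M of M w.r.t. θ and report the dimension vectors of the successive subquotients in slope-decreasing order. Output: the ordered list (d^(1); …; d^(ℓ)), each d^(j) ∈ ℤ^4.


Interval decomposition of M: I[1,4], I[2,2], I[2,4], I[4,4]^2.
HN type (ℓ=4): μ^(1)=7; μ^(2)=2; μ^(3)=-11/2; μ^(4)=-8

((0, 0, 0, 4); (0, 1, 0, 0); (0, 2, 2, 0); (1, 0, 0, 0))


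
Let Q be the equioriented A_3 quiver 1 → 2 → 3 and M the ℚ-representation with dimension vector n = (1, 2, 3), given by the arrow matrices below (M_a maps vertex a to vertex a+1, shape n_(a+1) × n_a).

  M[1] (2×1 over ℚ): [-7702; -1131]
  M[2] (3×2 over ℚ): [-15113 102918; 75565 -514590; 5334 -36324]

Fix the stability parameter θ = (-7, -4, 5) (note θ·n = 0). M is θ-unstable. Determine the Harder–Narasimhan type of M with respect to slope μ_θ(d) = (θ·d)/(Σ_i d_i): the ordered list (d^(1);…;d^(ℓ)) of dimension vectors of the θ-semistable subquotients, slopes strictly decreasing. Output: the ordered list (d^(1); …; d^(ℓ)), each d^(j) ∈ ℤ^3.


Interval decomposition of M: I[1,3], I[2,2], I[3,3]^2.
HN type (ℓ=3): μ^(1)=5; μ^(2)=-4; μ^(3)=-7

((0, 0, 3); (0, 2, 0); (1, 0, 0))


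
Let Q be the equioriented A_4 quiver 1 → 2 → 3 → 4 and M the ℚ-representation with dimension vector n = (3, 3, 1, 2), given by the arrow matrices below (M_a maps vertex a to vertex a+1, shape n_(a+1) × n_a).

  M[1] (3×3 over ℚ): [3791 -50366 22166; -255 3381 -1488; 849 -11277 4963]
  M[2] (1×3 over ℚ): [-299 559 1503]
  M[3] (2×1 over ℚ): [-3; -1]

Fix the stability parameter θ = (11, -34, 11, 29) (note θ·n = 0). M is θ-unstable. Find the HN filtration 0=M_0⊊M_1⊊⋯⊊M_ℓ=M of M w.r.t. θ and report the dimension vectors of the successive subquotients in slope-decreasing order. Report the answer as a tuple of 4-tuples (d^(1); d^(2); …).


Via rank(M_{q-1}∘⋯∘M_p): M ≅ I[1,2]^2, I[1,4], I[4,4].
μ_θ-semistable layers: μ^(1)=29; μ^(2)=11; μ^(3)=-23/2

((0, 0, 0, 2); (0, 0, 1, 0); (3, 3, 0, 0))


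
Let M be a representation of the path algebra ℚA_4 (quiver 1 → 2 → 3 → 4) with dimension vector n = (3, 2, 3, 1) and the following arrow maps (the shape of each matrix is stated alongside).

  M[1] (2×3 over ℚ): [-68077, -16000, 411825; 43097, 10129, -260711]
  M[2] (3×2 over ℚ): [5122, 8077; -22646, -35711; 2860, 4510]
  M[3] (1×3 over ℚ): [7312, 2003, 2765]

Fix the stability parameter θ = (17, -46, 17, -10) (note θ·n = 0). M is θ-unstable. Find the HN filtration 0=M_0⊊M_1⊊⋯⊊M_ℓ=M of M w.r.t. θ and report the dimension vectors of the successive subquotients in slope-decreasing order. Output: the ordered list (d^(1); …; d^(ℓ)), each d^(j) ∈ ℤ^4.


Via rank(M_{q-1}∘⋯∘M_p): M ≅ I[1,1], I[1,2], I[1,4], I[3,3]^2.
μ_θ-semistable layers: μ^(1)=17; μ^(2)=7/2; μ^(3)=-29/2

((1, 0, 2, 0); (0, 0, 1, 1); (2, 2, 0, 0))


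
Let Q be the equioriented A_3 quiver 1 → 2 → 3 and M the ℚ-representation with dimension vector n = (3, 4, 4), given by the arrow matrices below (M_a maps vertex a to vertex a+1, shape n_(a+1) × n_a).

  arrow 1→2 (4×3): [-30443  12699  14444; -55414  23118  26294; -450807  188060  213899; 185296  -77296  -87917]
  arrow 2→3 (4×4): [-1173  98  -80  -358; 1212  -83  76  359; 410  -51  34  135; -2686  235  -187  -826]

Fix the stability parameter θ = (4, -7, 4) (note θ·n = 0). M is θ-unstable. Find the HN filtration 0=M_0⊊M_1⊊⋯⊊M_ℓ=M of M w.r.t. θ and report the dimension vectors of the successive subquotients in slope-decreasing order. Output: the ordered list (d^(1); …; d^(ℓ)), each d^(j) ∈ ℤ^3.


Via rank(M_{q-1}∘⋯∘M_p): M ≅ I[1,3]^3, I[2,3].
μ_θ-semistable layers: μ^(1)=4; μ^(2)=-3/2; μ^(3)=-7

((0, 0, 4); (3, 3, 0); (0, 1, 0))


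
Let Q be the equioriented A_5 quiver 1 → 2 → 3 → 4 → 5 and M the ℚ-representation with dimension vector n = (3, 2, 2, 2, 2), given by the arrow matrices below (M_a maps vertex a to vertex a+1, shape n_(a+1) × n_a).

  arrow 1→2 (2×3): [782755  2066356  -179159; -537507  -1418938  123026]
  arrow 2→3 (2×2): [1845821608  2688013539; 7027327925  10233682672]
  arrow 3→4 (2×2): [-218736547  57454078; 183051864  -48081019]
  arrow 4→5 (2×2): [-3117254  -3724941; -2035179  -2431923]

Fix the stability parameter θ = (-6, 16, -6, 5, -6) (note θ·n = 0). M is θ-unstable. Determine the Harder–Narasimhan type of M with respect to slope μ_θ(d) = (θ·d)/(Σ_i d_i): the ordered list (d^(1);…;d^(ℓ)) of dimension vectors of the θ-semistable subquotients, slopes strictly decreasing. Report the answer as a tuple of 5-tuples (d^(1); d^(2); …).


Via rank(M_{q-1}∘⋯∘M_p): M ≅ I[1,1], I[1,5]^2.
μ_θ-semistable layers: μ^(1)=9/4; μ^(2)=-6

((0, 2, 2, 2, 2); (3, 0, 0, 0, 0))


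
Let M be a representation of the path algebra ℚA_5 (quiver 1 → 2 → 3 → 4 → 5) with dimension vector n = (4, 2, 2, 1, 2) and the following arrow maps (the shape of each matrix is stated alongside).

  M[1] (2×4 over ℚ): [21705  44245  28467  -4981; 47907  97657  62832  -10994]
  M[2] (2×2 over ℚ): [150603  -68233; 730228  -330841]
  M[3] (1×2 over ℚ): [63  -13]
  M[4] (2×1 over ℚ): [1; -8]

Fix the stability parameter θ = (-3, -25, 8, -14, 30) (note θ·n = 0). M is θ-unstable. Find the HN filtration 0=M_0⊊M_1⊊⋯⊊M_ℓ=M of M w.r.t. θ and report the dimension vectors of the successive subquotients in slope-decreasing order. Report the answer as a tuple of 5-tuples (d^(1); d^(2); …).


Interval decomposition of M: I[1,1]^2, I[1,3], I[1,5], I[5,5].
HN type (ℓ=4): μ^(1)=30; μ^(2)=8; μ^(3)=-3; μ^(4)=-14

((0, 0, 0, 0, 2); (0, 0, 1, 0, 0); (2, 0, 1, 1, 0); (2, 2, 0, 0, 0))


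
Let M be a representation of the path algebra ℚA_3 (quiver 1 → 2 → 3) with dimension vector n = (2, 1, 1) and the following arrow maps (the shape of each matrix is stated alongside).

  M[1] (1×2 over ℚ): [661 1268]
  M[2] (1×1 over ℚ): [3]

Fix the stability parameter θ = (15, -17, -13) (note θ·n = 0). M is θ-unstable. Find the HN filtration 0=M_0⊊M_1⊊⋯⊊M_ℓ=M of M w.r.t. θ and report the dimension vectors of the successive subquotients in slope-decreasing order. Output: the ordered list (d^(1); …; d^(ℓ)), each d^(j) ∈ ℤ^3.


Via rank(M_{q-1}∘⋯∘M_p): M ≅ I[1,1], I[1,3].
μ_θ-semistable layers: μ^(1)=15; μ^(2)=-5

((1, 0, 0); (1, 1, 1))


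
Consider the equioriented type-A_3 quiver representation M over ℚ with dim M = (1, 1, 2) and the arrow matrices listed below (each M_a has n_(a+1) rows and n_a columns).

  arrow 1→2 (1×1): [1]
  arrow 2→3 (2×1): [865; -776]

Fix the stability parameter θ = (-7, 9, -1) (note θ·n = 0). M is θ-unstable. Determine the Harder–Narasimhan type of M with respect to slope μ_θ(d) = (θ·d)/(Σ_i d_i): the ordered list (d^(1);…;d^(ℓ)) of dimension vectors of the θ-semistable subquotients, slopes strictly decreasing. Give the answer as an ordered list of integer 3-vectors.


Barcode: M ≅ I[1,3], I[3,3]. HN layers by μ_θ (3 steps, strictly decreasing):
  μ^(1)=4; μ^(2)=-1; μ^(3)=-7

((0, 1, 1); (0, 0, 1); (1, 0, 0))


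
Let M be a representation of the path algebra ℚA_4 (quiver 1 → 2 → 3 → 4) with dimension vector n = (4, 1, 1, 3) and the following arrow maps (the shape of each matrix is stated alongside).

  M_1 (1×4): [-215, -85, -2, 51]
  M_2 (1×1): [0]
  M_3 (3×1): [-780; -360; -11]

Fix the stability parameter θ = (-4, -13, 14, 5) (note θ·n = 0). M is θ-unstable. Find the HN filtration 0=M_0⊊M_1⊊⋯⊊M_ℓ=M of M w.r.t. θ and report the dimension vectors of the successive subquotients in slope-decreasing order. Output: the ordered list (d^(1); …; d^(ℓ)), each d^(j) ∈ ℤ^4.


Via rank(M_{q-1}∘⋯∘M_p): M ≅ I[1,1]^3, I[1,2], I[3,4], I[4,4]^2.
μ_θ-semistable layers: μ^(1)=19/2; μ^(2)=5; μ^(3)=-4; μ^(4)=-17/2

((0, 0, 1, 1); (0, 0, 0, 2); (3, 0, 0, 0); (1, 1, 0, 0))


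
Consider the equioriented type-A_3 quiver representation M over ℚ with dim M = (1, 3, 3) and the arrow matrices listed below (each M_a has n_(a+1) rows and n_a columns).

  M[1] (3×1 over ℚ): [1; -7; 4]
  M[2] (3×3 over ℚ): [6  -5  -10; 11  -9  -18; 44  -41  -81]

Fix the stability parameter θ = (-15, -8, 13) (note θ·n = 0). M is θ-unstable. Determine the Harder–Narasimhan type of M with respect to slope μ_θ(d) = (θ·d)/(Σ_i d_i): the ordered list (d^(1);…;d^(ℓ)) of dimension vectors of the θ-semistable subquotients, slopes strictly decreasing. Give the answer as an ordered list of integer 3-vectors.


Interval decomposition of M: I[1,3], I[2,3]^2.
HN type (ℓ=3): μ^(1)=13; μ^(2)=-8; μ^(3)=-15

((0, 0, 3); (0, 3, 0); (1, 0, 0))


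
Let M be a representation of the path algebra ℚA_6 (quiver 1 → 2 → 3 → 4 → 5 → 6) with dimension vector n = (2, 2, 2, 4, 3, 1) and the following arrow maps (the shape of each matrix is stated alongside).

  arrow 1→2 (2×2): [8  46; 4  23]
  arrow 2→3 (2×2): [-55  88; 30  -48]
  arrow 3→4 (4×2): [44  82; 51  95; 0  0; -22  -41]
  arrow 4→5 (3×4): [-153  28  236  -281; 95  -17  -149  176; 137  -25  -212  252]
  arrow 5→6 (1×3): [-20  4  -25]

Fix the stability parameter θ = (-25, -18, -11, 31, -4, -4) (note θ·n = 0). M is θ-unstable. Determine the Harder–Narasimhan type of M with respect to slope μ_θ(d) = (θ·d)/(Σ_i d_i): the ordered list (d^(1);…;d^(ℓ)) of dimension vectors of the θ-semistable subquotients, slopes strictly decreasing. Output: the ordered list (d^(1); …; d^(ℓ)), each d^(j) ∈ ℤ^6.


Interval decomposition of M: I[1,1], I[1,6], I[2,2], I[3,5], I[4,4], I[4,5].
HN type (ℓ=6): μ^(1)=31; μ^(2)=27/2; μ^(3)=23/3; μ^(4)=-11; μ^(5)=-18; μ^(6)=-25

((0, 0, 0, 1, 0, 0); (0, 0, 0, 2, 2, 0); (0, 0, 0, 1, 1, 1); (0, 0, 2, 0, 0, 0); (0, 2, 0, 0, 0, 0); (2, 0, 0, 0, 0, 0))


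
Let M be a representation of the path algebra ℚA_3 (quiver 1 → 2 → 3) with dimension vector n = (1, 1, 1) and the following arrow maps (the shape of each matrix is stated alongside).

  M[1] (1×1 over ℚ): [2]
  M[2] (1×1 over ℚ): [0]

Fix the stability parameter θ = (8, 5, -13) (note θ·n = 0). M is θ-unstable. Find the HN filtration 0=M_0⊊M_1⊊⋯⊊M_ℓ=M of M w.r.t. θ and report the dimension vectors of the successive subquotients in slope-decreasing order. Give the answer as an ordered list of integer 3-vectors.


Via rank(M_{q-1}∘⋯∘M_p): M ≅ I[1,2], I[3,3].
μ_θ-semistable layers: μ^(1)=13/2; μ^(2)=-13

((1, 1, 0); (0, 0, 1))


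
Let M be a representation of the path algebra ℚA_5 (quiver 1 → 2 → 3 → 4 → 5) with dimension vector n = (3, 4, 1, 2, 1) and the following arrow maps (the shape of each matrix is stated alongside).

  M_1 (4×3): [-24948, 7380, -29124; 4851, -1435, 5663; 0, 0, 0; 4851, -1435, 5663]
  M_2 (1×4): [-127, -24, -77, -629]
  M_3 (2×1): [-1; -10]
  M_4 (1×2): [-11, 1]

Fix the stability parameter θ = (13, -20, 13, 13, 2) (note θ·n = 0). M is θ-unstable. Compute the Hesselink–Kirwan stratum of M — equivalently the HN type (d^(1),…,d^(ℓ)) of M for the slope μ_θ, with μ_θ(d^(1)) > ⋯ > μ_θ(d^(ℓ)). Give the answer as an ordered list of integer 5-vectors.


Barcode: M ≅ I[1,1]^2, I[1,5], I[2,2]^3, I[4,4]. HN layers by μ_θ (4 steps, strictly decreasing):
  μ^(1)=13; μ^(2)=28/3; μ^(3)=-7/2; μ^(4)=-20

((2, 0, 0, 1, 0); (0, 0, 1, 1, 1); (1, 1, 0, 0, 0); (0, 3, 0, 0, 0))


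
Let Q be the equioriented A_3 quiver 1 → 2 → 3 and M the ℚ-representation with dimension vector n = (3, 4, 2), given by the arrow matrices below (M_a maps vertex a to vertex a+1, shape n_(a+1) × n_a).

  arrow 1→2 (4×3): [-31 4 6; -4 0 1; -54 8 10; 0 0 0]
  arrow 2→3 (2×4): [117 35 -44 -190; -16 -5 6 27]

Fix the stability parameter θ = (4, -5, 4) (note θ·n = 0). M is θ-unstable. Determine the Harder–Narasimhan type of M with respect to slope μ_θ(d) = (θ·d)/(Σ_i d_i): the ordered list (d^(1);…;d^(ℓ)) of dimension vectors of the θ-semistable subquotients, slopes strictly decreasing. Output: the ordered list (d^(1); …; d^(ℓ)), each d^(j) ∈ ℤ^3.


Via rank(M_{q-1}∘⋯∘M_p): M ≅ I[1,1], I[1,3]^2, I[2,2]^2.
μ_θ-semistable layers: μ^(1)=4; μ^(2)=-1/2; μ^(3)=-5

((1, 0, 2); (2, 2, 0); (0, 2, 0))


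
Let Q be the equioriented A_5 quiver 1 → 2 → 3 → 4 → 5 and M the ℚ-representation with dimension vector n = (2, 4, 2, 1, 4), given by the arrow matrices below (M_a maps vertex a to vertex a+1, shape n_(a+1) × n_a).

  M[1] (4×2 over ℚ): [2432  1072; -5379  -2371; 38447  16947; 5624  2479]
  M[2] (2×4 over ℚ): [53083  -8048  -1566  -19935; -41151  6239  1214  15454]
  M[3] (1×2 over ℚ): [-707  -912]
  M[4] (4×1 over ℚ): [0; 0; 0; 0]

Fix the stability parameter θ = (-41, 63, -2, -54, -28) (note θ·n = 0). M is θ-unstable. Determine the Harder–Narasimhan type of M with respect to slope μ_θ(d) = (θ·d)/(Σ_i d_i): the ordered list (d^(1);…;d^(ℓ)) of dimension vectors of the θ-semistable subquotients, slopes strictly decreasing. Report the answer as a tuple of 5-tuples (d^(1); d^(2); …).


Barcode: M ≅ I[1,3], I[1,4], I[2,2]^2, I[5,5]^4. HN layers by μ_θ (5 steps, strictly decreasing):
  μ^(1)=63; μ^(2)=61/2; μ^(3)=7/3; μ^(4)=-28; μ^(5)=-41

((0, 2, 0, 0, 0); (0, 1, 1, 0, 0); (0, 1, 1, 1, 0); (0, 0, 0, 0, 4); (2, 0, 0, 0, 0))


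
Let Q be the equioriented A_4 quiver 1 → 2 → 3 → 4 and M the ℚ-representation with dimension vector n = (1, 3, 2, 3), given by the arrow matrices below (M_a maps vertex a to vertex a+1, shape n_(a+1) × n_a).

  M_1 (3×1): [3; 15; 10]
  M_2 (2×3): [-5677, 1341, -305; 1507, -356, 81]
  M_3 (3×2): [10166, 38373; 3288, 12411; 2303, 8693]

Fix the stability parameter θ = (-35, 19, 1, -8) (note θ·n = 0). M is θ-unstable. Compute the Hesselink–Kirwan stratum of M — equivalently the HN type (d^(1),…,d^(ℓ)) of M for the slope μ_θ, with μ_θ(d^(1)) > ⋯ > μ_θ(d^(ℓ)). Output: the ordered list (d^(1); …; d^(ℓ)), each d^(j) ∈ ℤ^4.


Via rank(M_{q-1}∘⋯∘M_p): M ≅ I[1,4], I[2,2], I[2,4], I[4,4].
μ_θ-semistable layers: μ^(1)=19; μ^(2)=4; μ^(3)=-8; μ^(4)=-35

((0, 1, 0, 0); (0, 2, 2, 2); (0, 0, 0, 1); (1, 0, 0, 0))


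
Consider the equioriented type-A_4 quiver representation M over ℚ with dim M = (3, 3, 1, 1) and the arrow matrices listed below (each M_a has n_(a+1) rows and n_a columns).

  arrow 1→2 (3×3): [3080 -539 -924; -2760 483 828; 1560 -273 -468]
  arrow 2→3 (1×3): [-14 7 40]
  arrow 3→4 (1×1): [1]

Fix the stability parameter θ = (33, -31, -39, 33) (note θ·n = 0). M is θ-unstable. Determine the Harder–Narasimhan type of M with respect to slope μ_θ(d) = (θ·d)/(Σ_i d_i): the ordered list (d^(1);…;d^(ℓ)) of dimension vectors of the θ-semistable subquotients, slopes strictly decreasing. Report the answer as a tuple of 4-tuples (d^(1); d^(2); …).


Via rank(M_{q-1}∘⋯∘M_p): M ≅ I[1,1]^2, I[1,4], I[2,2]^2.
μ_θ-semistable layers: μ^(1)=33; μ^(2)=-37/3; μ^(3)=-31

((2, 0, 0, 1); (1, 1, 1, 0); (0, 2, 0, 0))


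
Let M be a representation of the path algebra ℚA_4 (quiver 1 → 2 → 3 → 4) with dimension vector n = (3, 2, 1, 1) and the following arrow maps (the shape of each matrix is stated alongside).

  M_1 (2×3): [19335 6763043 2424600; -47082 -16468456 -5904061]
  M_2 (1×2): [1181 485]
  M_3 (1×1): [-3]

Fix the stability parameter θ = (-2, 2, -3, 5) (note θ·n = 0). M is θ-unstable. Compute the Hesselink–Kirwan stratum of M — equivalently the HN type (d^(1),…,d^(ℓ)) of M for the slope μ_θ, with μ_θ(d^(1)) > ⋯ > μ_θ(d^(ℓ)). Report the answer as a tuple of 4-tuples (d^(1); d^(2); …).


Barcode: M ≅ I[1,1], I[1,2], I[1,4]. HN layers by μ_θ (4 steps, strictly decreasing):
  μ^(1)=5; μ^(2)=2; μ^(3)=-1/2; μ^(4)=-2

((0, 0, 0, 1); (0, 1, 0, 0); (0, 1, 1, 0); (3, 0, 0, 0))


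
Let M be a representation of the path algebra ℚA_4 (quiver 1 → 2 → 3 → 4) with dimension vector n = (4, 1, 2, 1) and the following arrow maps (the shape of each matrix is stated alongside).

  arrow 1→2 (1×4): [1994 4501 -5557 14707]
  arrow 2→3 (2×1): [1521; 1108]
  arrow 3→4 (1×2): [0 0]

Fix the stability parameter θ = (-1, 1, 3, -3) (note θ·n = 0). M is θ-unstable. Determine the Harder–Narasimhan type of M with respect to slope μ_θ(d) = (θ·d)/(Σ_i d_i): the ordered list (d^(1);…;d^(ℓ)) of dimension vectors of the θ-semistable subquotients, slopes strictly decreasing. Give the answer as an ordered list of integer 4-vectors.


Interval decomposition of M: I[1,1]^3, I[1,3], I[3,3], I[4,4].
HN type (ℓ=4): μ^(1)=3; μ^(2)=1; μ^(3)=-1; μ^(4)=-3

((0, 0, 2, 0); (0, 1, 0, 0); (4, 0, 0, 0); (0, 0, 0, 1))


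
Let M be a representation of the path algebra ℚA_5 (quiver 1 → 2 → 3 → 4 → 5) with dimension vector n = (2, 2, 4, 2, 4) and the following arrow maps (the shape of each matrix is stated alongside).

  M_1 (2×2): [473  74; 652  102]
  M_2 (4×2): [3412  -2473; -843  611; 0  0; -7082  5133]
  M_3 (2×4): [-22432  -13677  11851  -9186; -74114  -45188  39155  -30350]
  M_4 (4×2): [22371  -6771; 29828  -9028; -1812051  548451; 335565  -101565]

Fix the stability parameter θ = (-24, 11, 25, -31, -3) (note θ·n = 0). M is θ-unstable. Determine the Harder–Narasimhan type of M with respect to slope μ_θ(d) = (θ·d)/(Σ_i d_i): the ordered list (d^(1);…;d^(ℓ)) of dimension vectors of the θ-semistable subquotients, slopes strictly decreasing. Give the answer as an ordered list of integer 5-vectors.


Barcode: M ≅ I[1,3], I[1,5], I[3,3], I[3,4], I[5,5]^3. HN layers by μ_θ (5 steps, strictly decreasing):
  μ^(1)=25; μ^(2)=11; μ^(3)=1/2; μ^(4)=-3; μ^(5)=-24

((0, 0, 2, 0, 0); (0, 1, 0, 0, 0); (0, 1, 1, 1, 1); (0, 0, 1, 1, 3); (2, 0, 0, 0, 0))


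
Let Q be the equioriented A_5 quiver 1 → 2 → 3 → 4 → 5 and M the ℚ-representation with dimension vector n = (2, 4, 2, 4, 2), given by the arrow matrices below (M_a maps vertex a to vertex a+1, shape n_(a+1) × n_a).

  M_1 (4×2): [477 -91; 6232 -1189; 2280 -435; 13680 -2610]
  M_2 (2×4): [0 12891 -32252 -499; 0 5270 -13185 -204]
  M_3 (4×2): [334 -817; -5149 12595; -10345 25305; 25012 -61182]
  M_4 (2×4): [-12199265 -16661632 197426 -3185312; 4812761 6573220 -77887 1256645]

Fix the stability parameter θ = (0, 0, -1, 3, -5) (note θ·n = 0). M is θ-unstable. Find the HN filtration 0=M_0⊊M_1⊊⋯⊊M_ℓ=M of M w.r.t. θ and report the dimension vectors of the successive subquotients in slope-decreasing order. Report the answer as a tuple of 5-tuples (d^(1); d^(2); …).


Interval decomposition of M: I[1,2], I[1,5], I[2,2], I[2,5], I[4,4]^2.
HN type (ℓ=4): μ^(1)=3; μ^(2)=0; μ^(3)=-3/5; μ^(4)=-3/4

((0, 0, 0, 2, 0); (1, 2, 0, 0, 0); (1, 1, 1, 1, 1); (0, 1, 1, 1, 1))


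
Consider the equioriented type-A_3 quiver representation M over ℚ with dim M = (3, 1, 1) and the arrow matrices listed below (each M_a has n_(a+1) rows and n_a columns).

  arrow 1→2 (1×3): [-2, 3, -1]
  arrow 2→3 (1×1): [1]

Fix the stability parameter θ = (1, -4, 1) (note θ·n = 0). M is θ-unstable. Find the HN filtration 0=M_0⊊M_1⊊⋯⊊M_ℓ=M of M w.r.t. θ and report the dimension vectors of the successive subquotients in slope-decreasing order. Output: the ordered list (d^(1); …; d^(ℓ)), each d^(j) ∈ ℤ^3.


Interval decomposition of M: I[1,1]^2, I[1,3].
HN type (ℓ=2): μ^(1)=1; μ^(2)=-3/2

((2, 0, 1); (1, 1, 0))


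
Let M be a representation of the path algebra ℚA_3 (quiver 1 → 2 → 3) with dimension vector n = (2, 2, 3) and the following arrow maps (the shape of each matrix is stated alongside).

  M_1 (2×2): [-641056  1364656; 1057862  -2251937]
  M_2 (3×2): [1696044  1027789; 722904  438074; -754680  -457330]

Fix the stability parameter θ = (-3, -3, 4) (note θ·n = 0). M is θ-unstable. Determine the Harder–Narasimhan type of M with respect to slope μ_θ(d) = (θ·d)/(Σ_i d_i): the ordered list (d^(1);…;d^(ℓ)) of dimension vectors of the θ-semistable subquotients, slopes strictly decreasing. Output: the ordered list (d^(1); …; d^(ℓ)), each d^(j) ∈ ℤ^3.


Via rank(M_{q-1}∘⋯∘M_p): M ≅ I[1,1], I[1,3], I[2,2], I[3,3]^2.
μ_θ-semistable layers: μ^(1)=4; μ^(2)=-3

((0, 0, 3); (2, 2, 0))


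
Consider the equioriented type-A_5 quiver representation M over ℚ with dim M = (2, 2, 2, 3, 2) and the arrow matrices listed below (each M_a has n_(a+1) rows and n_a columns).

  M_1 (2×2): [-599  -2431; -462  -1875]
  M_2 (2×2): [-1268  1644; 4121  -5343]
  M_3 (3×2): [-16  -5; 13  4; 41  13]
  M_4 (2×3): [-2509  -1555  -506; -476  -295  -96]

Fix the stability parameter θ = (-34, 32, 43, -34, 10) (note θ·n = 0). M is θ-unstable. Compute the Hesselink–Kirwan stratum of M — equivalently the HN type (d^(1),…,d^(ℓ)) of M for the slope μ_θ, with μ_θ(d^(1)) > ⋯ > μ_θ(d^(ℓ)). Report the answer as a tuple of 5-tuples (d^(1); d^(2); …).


Interval decomposition of M: I[1,2], I[1,5], I[3,5], I[4,4].
HN type (ℓ=5): μ^(1)=32; μ^(2)=51/4; μ^(3)=10; μ^(4)=9/2; μ^(5)=-34

((0, 1, 0, 0, 0); (0, 1, 1, 1, 1); (0, 0, 0, 0, 1); (0, 0, 1, 1, 0); (2, 0, 0, 1, 0))
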